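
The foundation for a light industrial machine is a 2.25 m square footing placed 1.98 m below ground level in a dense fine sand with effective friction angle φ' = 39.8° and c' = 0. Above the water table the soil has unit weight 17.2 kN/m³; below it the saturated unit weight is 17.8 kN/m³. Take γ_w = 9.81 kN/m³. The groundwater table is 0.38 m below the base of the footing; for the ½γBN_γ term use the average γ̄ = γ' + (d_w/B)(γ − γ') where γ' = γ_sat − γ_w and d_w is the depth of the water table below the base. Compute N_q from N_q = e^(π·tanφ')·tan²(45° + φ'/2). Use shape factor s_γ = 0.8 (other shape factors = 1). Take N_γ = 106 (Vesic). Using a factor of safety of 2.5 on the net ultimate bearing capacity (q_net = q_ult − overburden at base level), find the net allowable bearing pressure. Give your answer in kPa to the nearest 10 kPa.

N_q = e^(π·tan39.8°)·tan²(64.9°) = 62.44.
Overburden at base level: q = 17.2 × 1.98 = 34.056 kPa.
The water table is 0.38 m below the base (< B = 2.25 m), so the ½γBN_γ term uses γ̄ = γ' + (d_w/B)(γ − γ') = 7.99 + (0.38/2.25)(17.2 − 7.99) = 9.5455 kN/m³.
Surcharge term q·N_q = 34.056 × 62.439 = 2126.4 kPa; self-weight term 0.5·γ·B·N_γ·s_γ = 0.5 × 9.5455 × 2.25 × 106 × 0.8 = 910.64 kPa.
q_ult = 2126.4 + 910.64 = 3037.1 kPa.
q_net = 3037.1 − 34.056 = 3003 kPa.
q_all(net) = 3003 / 2.5 = 1201.2 kPa.

q_all(net) ≈ 1200 kPa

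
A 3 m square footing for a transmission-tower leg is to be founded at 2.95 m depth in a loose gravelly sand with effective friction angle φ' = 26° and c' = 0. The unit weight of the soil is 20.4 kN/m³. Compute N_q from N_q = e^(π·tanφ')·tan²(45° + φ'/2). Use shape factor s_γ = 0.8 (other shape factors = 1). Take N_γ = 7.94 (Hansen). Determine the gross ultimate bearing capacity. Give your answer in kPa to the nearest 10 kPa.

q_ult ≈ 910 kPa

tan26° = 0.4877, so N_q = e^(π×0.4877)·tan²(58°) = 4.629 × 2.561 = 11.85.
Overburden at base level: q = 20.4 × 2.95 = 60.18 kPa.
Surcharge term q·N_q = 60.18 × 11.854 = 713.39 kPa; self-weight term 0.5·γ·B·N_γ·s_γ = 0.5 × 20.4 × 3 × 7.94 × 0.8 = 194.37 kPa.
q_ult = 713.39 + 194.37 = 907.76 kPa.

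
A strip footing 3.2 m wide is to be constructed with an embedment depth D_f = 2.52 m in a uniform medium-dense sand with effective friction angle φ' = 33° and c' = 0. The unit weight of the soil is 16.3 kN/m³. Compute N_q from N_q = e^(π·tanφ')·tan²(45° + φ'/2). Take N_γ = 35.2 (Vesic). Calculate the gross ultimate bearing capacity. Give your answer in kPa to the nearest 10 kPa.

q_ult ≈ 1990 kPa

tan33° = 0.6494, so N_q = e^(π×0.6494)·tan²(61.5°) = 7.692 × 3.392 = 26.09.
Effective surcharge at the founding depth q = γ·D_f = 16.3 × 2.52 = 41.076 kPa.
q_ult = q·N_q + 0.5·γ·B·N_γ
     = 41.076 × 26.092 + 0.5 × 16.3 × 3.2 × 35.2
     = 1071.8 + 918.02 = 1989.8 kPa.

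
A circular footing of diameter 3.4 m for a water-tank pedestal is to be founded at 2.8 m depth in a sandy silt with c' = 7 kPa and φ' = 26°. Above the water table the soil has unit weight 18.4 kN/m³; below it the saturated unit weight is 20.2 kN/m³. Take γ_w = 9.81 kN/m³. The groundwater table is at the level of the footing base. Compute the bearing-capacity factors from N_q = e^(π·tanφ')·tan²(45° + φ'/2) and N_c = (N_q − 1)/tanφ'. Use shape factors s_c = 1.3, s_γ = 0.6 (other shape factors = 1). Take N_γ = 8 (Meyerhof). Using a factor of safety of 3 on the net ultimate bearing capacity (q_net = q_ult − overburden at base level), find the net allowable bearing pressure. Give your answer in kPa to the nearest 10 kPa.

q_all(net) ≈ 280 kPa

N_q = e^(π·tan26°)·tan²(58°) = 11.85; N_c = (N_q − 1)/tanφ' = 22.25.
q = γ·D_f = 18.4 × 2.8 = 51.52 kPa.
For the ½γBN_γ term take γ' = 20.2 − 9.81 = 10.39 kN/m³ (soil below base is submerged).
c·N_c·s_c = 7 × 22.254 × 1.3 = 202.52 kPa
q·N_q = 51.52 × 11.854 = 610.73 kPa
0.5·γ·B·N_γ·s_γ = 0.5 × 10.39 × 3.4 × 8 × 0.6 = 84.782 kPa
q_ult = 202.52 + 610.73 + 84.782 = 898.03 kPa.
q_net = 898.03 − 51.52 = 846.51 kPa.
q_all(net) = 846.51 / 3 = 282.17 kPa.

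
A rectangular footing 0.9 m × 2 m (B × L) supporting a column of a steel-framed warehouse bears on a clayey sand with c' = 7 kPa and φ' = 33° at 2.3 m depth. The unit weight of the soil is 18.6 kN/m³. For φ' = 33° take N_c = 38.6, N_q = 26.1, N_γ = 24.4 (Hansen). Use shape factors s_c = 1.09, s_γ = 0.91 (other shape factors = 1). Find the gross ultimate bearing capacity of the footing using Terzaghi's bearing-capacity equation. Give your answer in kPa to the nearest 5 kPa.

Effective surcharge at the founding depth q = γ·D_f = 18.6 × 2.3 = 42.78 kPa.
q_ult = c·N_c·s_c + q·N_q + 0.5·γ·B·N_γ·s_γ
     = 7 × 38.6 × 1.09 + 42.78 × 26.1 + 0.5 × 18.6 × 0.9 × 24.4 × 0.91
     = 294.52 + 1116.6 + 185.85 = 1596.9 kPa.

q_ult ≈ 1595 kPa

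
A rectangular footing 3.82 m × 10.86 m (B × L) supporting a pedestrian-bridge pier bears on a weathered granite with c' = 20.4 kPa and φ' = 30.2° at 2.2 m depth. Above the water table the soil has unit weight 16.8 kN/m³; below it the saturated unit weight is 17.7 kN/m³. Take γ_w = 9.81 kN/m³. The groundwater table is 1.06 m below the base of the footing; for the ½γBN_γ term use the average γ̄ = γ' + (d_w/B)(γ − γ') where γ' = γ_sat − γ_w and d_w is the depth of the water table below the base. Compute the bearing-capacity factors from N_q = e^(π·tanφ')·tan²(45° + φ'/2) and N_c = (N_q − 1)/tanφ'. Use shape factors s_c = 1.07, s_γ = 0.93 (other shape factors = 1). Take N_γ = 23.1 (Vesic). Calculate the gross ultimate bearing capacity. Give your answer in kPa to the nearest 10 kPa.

tan30.2° = 0.582, so N_q = e^(π×0.582)·tan²(60.1°) = 6.224 × 3.024 = 18.82.
N_c = (18.82 − 1)/tan30.2° = 30.62.
Effective surcharge at the founding depth q = γ·D_f = 16.8 × 2.2 = 36.96 kPa.
With d_w = 1.06 m < B, γ̄ = 7.89 + (1.06/3.82) × (16.8 − 7.89) = 10.362 kN/m³.
q_ult = c·N_c·s_c + q·N_q + 0.5·γ·B·N_γ·s_γ
     = 20.4 × 30.625 × 1.07 + 36.96 × 18.824 + 0.5 × 10.362 × 3.82 × 23.1 × 0.93
     = 668.48 + 695.73 + 425.2 = 1789.4 kPa.

q_ult ≈ 1790 kPa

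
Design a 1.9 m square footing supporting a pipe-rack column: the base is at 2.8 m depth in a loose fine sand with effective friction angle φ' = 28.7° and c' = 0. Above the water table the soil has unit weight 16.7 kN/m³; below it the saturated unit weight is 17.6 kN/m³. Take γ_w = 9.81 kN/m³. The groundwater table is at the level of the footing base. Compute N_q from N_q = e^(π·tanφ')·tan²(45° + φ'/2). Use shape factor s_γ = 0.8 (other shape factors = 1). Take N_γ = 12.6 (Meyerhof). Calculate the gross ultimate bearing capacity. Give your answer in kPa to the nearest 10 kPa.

q_ult ≈ 820 kPa

tan28.7° = 0.5475, so N_q = e^(π×0.5475)·tan²(59.35°) = 5.584 × 2.848 = 15.9.
Overburden at base level: q = 16.7 × 2.8 = 46.76 kPa.
Below the base the soil is submerged, so the ½γBN_γ term uses γ' = 17.6 − 9.81 = 7.79 kN/m³.
Surcharge term q·N_q = 46.76 × 15.903 = 743.63 kPa; self-weight term 0.5·γ·B·N_γ·s_γ = 0.5 × 7.79 × 1.9 × 12.6 × 0.8 = 74.597 kPa.
q_ult = 743.63 + 74.597 = 818.23 kPa.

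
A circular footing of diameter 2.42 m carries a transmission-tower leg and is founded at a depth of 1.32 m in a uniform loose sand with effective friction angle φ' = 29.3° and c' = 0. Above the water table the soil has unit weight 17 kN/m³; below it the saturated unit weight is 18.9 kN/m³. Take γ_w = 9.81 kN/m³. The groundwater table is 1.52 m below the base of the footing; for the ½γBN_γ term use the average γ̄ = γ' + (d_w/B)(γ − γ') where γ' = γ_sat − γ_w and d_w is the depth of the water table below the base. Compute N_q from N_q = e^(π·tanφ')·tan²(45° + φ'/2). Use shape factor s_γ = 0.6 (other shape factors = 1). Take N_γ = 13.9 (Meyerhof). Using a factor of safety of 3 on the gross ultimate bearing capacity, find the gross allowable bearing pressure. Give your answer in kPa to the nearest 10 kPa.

q_all ≈ 170 kPa

N_q = e^(π·tan29.3°)·tan²(59.65°) = 17.
q = γ·D_f = 17 × 1.32 = 22.44 kPa.
γ' = 9.09 kN/m³; averaging over the depth B below the base, γ̄ = γ' + (d_w/B)(γ − γ') = 14.058 kN/m³.
q·N_q = 22.44 × 17.004 = 381.58 kPa
0.5·γ·B·N_γ·s_γ = 0.5 × 14.058 × 2.42 × 13.9 × 0.6 = 141.87 kPa
q_ult = 381.58 + 141.87 = 523.45 kPa.
q_all = 523.45 / 3 = 174.48 kPa.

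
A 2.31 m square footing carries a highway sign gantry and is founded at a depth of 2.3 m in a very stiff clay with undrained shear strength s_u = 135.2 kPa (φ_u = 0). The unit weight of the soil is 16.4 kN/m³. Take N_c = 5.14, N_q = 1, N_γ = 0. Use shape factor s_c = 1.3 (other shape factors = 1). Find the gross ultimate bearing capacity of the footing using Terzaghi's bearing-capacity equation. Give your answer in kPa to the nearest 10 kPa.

Overburden at base level: q = 16.4 × 2.3 = 37.72 kPa.
Cohesion term c·N_c·s_c = 135.2 × 5.14 × 1.3 = 903.41 kPa; surcharge term q·N_q = 37.72 × 1 = 37.72 kPa.
q_ult = 903.41 + 37.72 = 941.13 kPa.

q_ult ≈ 940 kPa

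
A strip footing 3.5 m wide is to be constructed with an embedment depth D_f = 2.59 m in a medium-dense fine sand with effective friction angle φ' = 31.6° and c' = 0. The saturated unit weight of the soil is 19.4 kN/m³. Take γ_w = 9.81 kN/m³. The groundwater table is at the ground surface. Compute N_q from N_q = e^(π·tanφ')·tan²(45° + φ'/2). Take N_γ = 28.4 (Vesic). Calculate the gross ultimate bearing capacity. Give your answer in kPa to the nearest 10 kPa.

q_ult ≈ 1030 kPa

tan31.6° = 0.6152, so N_q = e^(π×0.6152)·tan²(60.8°) = 6.908 × 3.202 = 22.12.
With the water table at the surface the whole profile is submerged: γ' = 19.4 − 9.81 = 9.59 kN/m³, so q = γ'·D_f = 24.838 kPa; the same γ' applies in the ½γBN_γ term.
q_ult = q·N_q + 0.5·γ·B·N_γ
     = 24.838 × 22.117 + 0.5 × 9.59 × 3.5 × 28.4
     = 549.35 + 476.62 = 1026 kPa.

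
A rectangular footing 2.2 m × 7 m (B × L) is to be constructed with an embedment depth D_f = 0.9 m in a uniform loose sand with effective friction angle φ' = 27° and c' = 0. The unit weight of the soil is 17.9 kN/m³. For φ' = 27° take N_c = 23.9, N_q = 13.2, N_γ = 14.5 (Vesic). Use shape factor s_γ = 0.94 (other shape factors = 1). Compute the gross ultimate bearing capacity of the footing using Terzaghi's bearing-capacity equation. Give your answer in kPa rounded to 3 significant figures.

q_ult ≈ 481 kPa

q = γ·D_f = 17.9 × 0.9 = 16.11 kPa.
q·N_q = 16.11 × 13.2 = 212.65 kPa
0.5·γ·B·N_γ·s_γ = 0.5 × 17.9 × 2.2 × 14.5 × 0.94 = 268.37 kPa
q_ult = 212.65 + 268.37 = 481.03 kPa.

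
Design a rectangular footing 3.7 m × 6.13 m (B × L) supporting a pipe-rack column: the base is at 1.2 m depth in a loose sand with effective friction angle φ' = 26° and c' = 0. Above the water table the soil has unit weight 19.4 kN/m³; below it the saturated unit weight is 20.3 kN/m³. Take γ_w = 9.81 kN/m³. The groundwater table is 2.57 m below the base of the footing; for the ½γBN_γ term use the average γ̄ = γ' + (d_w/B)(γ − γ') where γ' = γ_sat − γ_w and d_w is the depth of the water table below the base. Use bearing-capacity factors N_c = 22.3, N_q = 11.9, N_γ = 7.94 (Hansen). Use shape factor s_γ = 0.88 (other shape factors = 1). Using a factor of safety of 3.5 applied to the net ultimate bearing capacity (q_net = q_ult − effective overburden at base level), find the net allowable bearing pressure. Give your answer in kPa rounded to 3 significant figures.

Effective surcharge at the founding depth q = γ·D_f = 19.4 × 1.2 = 23.28 kPa.
With d_w = 2.57 m < B, γ̄ = 10.49 + (2.57/3.7) × (19.4 − 10.49) = 16.679 kN/m³.
q_ult = q·N_q + 0.5·γ·B·N_γ·s_γ
     = 23.28 × 11.9 + 0.5 × 16.679 × 3.7 × 7.94 × 0.88
     = 277.03 + 215.6 = 492.63 kPa.
Net ultimate: q_net = 492.63 − 23.28 = 469.35 kPa.
q_all(net) = 469.35 / 3.5 = 134.1 kPa.

q_all(net) ≈ 134 kPa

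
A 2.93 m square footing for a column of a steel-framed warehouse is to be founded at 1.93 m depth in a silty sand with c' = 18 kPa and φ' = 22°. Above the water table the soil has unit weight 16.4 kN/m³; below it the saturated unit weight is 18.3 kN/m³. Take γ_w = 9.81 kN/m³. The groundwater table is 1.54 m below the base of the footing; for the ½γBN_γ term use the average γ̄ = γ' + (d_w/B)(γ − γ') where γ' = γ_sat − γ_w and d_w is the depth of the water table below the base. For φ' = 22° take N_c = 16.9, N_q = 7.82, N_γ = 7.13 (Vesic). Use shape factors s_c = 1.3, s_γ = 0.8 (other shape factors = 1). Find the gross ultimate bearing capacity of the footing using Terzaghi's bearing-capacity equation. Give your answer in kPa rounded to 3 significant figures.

q = γ·D_f = 16.4 × 1.93 = 31.652 kPa.
γ' = 8.49 kN/m³; averaging over the depth B below the base, γ̄ = γ' + (d_w/B)(γ − γ') = 12.647 kN/m³.
c·N_c·s_c = 18 × 16.9 × 1.3 = 395.46 kPa
q·N_q = 31.652 × 7.82 = 247.52 kPa
0.5·γ·B·N_γ·s_γ = 0.5 × 12.647 × 2.93 × 7.13 × 0.8 = 105.69 kPa
q_ult = 395.46 + 247.52 + 105.69 = 748.67 kPa.

q_ult ≈ 749 kPa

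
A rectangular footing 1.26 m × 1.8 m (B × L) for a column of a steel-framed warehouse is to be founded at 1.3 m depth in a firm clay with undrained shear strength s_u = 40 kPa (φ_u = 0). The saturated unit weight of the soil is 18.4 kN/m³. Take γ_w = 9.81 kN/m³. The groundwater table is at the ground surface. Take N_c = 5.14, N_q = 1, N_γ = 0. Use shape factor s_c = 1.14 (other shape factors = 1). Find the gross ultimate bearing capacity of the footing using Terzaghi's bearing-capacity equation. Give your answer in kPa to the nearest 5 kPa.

With the water table at the surface the whole profile is submerged: γ' = 18.4 − 9.81 = 8.59 kN/m³, so q = γ'·D_f = 11.167 kPa.
q_ult = c·N_c·s_c + q·N_q
     = 40 × 5.14 × 1.14 + 11.167 × 1
     = 234.38 + 11.167 = 245.55 kPa.

q_ult ≈ 245 kPa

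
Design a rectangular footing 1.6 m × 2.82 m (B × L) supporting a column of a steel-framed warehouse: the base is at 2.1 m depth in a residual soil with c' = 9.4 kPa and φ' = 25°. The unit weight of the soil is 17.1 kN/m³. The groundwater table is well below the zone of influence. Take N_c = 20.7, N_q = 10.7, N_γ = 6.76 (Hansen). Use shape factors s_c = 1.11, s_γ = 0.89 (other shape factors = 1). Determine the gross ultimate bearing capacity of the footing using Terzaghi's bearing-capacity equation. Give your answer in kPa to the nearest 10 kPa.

q_ult ≈ 680 kPa

Overburden at base level: q = 17.1 × 2.1 = 35.91 kPa.
Cohesion term c·N_c·s_c = 9.4 × 20.7 × 1.11 = 215.98 kPa; surcharge term q·N_q = 35.91 × 10.7 = 384.24 kPa; self-weight term 0.5·γ·B·N_γ·s_γ = 0.5 × 17.1 × 1.6 × 6.76 × 0.89 = 82.304 kPa.
q_ult = 215.98 + 384.24 + 82.304 = 682.53 kPa.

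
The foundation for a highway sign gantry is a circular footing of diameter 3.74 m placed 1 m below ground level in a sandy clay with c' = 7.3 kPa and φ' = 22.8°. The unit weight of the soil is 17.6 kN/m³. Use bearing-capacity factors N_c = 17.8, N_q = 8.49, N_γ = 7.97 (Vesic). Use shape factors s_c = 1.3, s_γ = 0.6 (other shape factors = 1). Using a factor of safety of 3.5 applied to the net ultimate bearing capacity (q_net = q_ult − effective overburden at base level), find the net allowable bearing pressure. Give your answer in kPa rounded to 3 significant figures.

q_all(net) ≈ 131 kPa

q = γ·D_f = 17.6 × 1 = 17.6 kPa.
c·N_c·s_c = 7.3 × 17.8 × 1.3 = 168.92 kPa
q·N_q = 17.6 × 8.49 = 149.42 kPa
0.5·γ·B·N_γ·s_γ = 0.5 × 17.6 × 3.74 × 7.97 × 0.6 = 157.39 kPa
q_ult = 168.92 + 149.42 + 157.39 = 475.73 kPa.
Net ultimate: q_net = 475.73 − 17.6 = 458.13 kPa.
q_all(net) = 458.13 / 3.5 = 130.89 kPa.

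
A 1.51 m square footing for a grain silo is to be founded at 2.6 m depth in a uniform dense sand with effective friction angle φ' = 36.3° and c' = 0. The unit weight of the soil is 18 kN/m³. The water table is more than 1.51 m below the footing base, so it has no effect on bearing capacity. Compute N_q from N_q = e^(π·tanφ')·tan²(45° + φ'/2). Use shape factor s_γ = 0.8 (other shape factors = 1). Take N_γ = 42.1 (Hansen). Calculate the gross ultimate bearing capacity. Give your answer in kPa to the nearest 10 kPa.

tan36.3° = 0.7346, so N_q = e^(π×0.7346)·tan²(63.15°) = 10.052 × 3.902 = 39.22.
Effective surcharge at the founding depth q = γ·D_f = 18 × 2.6 = 46.8 kPa.
q_ult = q·N_q + 0.5·γ·B·N_γ·s_γ
     = 46.8 × 39.222 + 0.5 × 18 × 1.51 × 42.1 × 0.8
     = 1835.6 + 457.71 = 2293.3 kPa.

q_ult ≈ 2290 kPa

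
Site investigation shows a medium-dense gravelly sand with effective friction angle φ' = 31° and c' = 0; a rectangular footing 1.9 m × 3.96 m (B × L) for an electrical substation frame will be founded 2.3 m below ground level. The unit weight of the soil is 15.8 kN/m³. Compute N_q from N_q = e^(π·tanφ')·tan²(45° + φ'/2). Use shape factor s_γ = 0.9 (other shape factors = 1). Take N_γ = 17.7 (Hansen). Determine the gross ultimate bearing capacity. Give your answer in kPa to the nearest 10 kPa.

q_ult ≈ 990 kPa

tan31° = 0.6009, so N_q = e^(π×0.6009)·tan²(60.5°) = 6.604 × 3.124 = 20.63.
Effective surcharge at the founding depth q = γ·D_f = 15.8 × 2.3 = 36.34 kPa.
q_ult = q·N_q + 0.5·γ·B·N_γ·s_γ
     = 36.34 × 20.631 + 0.5 × 15.8 × 1.9 × 17.7 × 0.9
     = 749.72 + 239.11 = 988.83 kPa.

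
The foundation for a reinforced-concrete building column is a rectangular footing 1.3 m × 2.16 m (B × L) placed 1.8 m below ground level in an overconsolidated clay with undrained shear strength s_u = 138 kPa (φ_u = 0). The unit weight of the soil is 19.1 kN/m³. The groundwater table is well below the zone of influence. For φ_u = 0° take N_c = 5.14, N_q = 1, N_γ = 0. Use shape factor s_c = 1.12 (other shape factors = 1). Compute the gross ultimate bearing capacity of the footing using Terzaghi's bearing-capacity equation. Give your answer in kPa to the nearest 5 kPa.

q = γ·D_f = 19.1 × 1.8 = 34.38 kPa.
c·N_c·s_c = 138 × 5.14 × 1.12 = 794.44 kPa
q·N_q = 34.38 × 1 = 34.38 kPa
q_ult = 794.44 + 34.38 = 828.82 kPa.

q_ult ≈ 830 kPa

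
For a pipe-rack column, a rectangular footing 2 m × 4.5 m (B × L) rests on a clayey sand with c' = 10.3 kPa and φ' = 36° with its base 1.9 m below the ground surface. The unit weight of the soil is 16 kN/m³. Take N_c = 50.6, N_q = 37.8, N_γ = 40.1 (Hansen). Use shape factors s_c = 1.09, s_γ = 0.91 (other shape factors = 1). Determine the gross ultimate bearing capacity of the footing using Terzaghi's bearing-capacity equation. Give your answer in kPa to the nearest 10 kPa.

Effective surcharge at the founding depth q = γ·D_f = 16 × 1.9 = 30.4 kPa.
q_ult = c·N_c·s_c + q·N_q + 0.5·γ·B·N_γ·s_γ
     = 10.3 × 50.6 × 1.09 + 30.4 × 37.8 + 0.5 × 16 × 2 × 40.1 × 0.91
     = 568.09 + 1149.1 + 583.86 = 2301.1 kPa.

q_ult ≈ 2300 kPa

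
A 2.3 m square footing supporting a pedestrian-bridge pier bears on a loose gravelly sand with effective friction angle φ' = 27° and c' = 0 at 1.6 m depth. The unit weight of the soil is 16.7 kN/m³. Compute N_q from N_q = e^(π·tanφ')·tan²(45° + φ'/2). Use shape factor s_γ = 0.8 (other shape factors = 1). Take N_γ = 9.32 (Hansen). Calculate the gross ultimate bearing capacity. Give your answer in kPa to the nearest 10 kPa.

q_ult ≈ 500 kPa

tan27° = 0.5095, so N_q = e^(π×0.5095)·tan²(58.5°) = 4.957 × 2.663 = 13.2.
Effective surcharge at the founding depth q = γ·D_f = 16.7 × 1.6 = 26.72 kPa.
q_ult = q·N_q + 0.5·γ·B·N_γ·s_γ
     = 26.72 × 13.199 + 0.5 × 16.7 × 2.3 × 9.32 × 0.8
     = 352.68 + 143.19 = 495.87 kPa.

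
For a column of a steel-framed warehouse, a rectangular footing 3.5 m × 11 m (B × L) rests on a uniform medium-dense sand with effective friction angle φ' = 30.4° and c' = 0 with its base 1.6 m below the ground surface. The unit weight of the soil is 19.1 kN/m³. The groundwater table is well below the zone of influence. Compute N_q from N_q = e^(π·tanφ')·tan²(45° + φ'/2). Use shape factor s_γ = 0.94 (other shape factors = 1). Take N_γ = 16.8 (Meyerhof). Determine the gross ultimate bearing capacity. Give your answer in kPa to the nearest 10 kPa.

q_ult ≈ 1120 kPa

tan30.4° = 0.5867, so N_q = e^(π×0.5867)·tan²(60.2°) = 6.316 × 3.049 = 19.26.
Effective surcharge at the founding depth q = γ·D_f = 19.1 × 1.6 = 30.56 kPa.
q_ult = q·N_q + 0.5·γ·B·N_γ·s_γ
     = 30.56 × 19.258 + 0.5 × 19.1 × 3.5 × 16.8 × 0.94
     = 588.53 + 527.85 = 1116.4 kPa.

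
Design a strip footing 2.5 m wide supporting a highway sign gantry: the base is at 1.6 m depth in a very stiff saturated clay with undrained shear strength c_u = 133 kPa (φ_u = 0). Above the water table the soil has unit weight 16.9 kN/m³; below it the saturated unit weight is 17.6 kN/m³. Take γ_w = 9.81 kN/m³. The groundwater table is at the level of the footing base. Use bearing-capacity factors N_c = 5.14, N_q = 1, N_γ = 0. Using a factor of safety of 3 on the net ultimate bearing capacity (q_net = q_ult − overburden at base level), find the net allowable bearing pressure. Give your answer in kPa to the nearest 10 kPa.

Effective surcharge at the founding depth q = γ·D_f = 16.9 × 1.6 = 27.04 kPa.
q_ult = c·N_c + q·N_q
     = 133 × 5.14 + 27.04 × 1
     = 683.62 + 27.04 = 710.66 kPa.
q_net = 710.66 − 27.04 = 683.62 kPa.
q_all(net) = 683.62 / 3 = 227.87 kPa.

q_all(net) ≈ 230 kPa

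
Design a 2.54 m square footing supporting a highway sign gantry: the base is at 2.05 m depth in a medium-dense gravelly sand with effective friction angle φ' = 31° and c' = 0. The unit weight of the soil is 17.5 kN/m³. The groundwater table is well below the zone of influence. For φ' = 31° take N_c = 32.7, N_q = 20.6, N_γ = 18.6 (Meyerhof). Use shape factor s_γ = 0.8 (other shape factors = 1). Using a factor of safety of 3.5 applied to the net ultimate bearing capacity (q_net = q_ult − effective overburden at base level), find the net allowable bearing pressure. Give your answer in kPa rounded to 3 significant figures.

q_all(net) ≈ 295 kPa

q = γ·D_f = 17.5 × 2.05 = 35.875 kPa.
q·N_q = 35.875 × 20.6 = 739.03 kPa
0.5·γ·B·N_γ·s_γ = 0.5 × 17.5 × 2.54 × 18.6 × 0.8 = 330.71 kPa
q_ult = 739.03 + 330.71 = 1069.7 kPa.
Net ultimate: q_net = 1069.7 − 35.875 = 1033.9 kPa.
q_all(net) = 1033.9 / 3.5 = 295.39 kPa.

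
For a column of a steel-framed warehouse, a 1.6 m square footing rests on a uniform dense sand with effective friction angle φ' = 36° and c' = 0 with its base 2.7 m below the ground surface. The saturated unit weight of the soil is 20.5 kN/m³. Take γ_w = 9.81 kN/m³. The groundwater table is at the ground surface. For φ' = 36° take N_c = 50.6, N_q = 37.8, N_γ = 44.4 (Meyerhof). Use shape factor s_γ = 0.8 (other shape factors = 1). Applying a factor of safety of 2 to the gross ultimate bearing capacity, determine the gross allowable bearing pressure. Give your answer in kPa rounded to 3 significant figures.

γ' = 20.5 − 9.81 = 10.69 kN/m³ (submerged throughout). q = 10.69 × 2.7 = 28.863 kPa; the same γ' applies in the ½γBN_γ term.
q·N_q = 28.863 × 37.8 = 1091 kPa
0.5·γ·B·N_γ·s_γ = 0.5 × 10.69 × 1.6 × 44.4 × 0.8 = 303.77 kPa
q_ult = 1091 + 303.77 = 1394.8 kPa.
q_all = q_ult / FS = 1394.8 / 2 = 697.39 kPa.

q_all ≈ 697 kPa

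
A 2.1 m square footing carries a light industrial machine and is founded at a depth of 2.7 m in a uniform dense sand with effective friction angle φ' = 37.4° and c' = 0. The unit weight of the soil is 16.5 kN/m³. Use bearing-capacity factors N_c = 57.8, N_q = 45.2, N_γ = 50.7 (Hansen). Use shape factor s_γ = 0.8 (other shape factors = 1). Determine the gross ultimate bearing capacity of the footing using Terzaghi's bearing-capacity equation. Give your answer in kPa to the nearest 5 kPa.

Effective surcharge at the founding depth q = γ·D_f = 16.5 × 2.7 = 44.55 kPa.
q_ult = q·N_q + 0.5·γ·B·N_γ·s_γ
     = 44.55 × 45.2 + 0.5 × 16.5 × 2.1 × 50.7 × 0.8
     = 2013.7 + 702.7 = 2716.4 kPa.

q_ult ≈ 2715 kPa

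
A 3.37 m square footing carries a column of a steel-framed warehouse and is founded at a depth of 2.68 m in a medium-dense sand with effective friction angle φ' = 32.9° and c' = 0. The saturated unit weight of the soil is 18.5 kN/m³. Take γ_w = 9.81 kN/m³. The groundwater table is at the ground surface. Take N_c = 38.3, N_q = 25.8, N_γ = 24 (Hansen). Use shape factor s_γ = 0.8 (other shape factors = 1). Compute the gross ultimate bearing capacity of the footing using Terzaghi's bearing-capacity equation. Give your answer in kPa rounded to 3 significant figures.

Water table at ground surface, so effective unit weight γ' = 18.5 − 9.81 = 8.69 kN/m³ is used throughout; overburden q = 8.69 × 2.68 = 23.289 kPa; the same γ' applies in the ½γBN_γ term.
Surcharge term q·N_q = 23.289 × 25.8 = 600.86 kPa; self-weight term 0.5·γ·B·N_γ·s_γ = 0.5 × 8.69 × 3.37 × 24 × 0.8 = 281.14 kPa.
q_ult = 600.86 + 281.14 = 882 kPa.

q_ult ≈ 882 kPa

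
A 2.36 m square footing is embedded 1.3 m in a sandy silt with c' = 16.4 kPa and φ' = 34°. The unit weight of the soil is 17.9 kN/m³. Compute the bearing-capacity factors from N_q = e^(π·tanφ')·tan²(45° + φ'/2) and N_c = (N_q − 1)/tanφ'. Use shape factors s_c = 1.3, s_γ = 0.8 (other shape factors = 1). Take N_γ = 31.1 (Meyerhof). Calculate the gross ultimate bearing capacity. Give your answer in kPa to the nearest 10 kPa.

tan34° = 0.6745, so N_q = e^(π×0.6745)·tan²(62°) = 8.323 × 3.537 = 29.44.
N_c = (29.44 − 1)/tan34° = 42.16.
q = γ·D_f = 17.9 × 1.3 = 23.27 kPa.
c·N_c·s_c = 16.4 × 42.164 × 1.3 = 898.93 kPa
q·N_q = 23.27 × 29.44 = 685.06 kPa
0.5·γ·B·N_γ·s_γ = 0.5 × 17.9 × 2.36 × 31.1 × 0.8 = 525.52 kPa
q_ult = 898.93 + 685.06 + 525.52 = 2109.5 kPa.

q_ult ≈ 2110 kPa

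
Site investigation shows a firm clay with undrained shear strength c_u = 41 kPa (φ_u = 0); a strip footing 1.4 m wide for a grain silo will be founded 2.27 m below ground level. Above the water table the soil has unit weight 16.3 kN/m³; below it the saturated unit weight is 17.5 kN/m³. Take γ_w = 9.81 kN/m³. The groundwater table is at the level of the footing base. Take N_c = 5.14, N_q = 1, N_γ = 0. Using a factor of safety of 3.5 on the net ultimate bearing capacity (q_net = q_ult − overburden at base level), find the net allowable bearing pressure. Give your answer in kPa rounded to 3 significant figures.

q_all(net) ≈ 60.2 kPa

q = γ·D_f = 16.3 × 2.27 = 37.001 kPa.
c·N_c = 41 × 5.14 = 210.74 kPa
q·N_q = 37.001 × 1 = 37.001 kPa
q_ult = 210.74 + 37.001 = 247.74 kPa.
q_net = 247.74 − 37.001 = 210.74 kPa.
q_all(net) = 210.74 / 3.5 = 60.211 kPa.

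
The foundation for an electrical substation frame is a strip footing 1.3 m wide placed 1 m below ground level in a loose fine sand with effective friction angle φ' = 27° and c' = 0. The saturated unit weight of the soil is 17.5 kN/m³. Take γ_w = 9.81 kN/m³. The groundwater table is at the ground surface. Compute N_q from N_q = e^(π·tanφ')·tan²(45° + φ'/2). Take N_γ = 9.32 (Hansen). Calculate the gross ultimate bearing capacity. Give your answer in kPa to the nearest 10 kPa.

q_ult ≈ 150 kPa

tan27° = 0.5095, so N_q = e^(π×0.5095)·tan²(58.5°) = 4.957 × 2.663 = 13.2.
Water table at ground surface, so effective unit weight γ' = 17.5 − 9.81 = 7.69 kN/m³ is used throughout; overburden q = 7.69 × 1 = 7.69 kPa; the same γ' applies in the ½γBN_γ term.
Surcharge term q·N_q = 7.69 × 13.199 = 101.5 kPa; self-weight term 0.5·γ·B·N_γ = 0.5 × 7.69 × 1.3 × 9.32 = 46.586 kPa.
q_ult = 101.5 + 46.586 = 148.09 kPa.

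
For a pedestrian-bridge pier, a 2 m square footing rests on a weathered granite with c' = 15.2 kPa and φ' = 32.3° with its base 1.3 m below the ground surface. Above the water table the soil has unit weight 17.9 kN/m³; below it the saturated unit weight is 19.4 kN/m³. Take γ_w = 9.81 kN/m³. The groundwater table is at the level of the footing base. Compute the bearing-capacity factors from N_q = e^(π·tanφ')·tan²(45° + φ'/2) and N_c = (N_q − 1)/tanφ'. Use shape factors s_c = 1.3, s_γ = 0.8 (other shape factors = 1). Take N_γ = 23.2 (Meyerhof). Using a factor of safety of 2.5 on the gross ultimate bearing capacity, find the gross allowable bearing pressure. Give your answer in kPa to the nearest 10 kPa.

q_all ≈ 580 kPa

N_q = e^(π·tan32.3°)·tan²(61.15°) = 24.01; N_c = (N_q − 1)/tanφ' = 36.4.
q = γ·D_f = 17.9 × 1.3 = 23.27 kPa.
For the ½γBN_γ term take γ' = 19.4 − 9.81 = 9.59 kN/m³ (soil below base is submerged).
c·N_c·s_c = 15.2 × 36.398 × 1.3 = 719.23 kPa
q·N_q = 23.27 × 24.01 = 558.71 kPa
0.5·γ·B·N_γ·s_γ = 0.5 × 9.59 × 2 × 23.2 × 0.8 = 177.99 kPa
q_ult = 719.23 + 558.71 + 177.99 = 1455.9 kPa.
q_all = 1455.9 / 2.5 = 582.37 kPa.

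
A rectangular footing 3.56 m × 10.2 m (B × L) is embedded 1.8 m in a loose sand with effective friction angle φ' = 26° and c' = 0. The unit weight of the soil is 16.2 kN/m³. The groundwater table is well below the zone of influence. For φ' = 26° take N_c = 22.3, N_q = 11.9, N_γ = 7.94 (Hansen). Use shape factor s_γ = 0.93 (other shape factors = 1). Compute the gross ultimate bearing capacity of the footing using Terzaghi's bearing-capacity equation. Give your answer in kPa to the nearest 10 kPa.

q_ult ≈ 560 kPa

Effective surcharge at the founding depth q = γ·D_f = 16.2 × 1.8 = 29.16 kPa.
q_ult = q·N_q + 0.5·γ·B·N_γ·s_γ
     = 29.16 × 11.9 + 0.5 × 16.2 × 3.56 × 7.94 × 0.93
     = 347 + 212.93 = 559.93 kPa.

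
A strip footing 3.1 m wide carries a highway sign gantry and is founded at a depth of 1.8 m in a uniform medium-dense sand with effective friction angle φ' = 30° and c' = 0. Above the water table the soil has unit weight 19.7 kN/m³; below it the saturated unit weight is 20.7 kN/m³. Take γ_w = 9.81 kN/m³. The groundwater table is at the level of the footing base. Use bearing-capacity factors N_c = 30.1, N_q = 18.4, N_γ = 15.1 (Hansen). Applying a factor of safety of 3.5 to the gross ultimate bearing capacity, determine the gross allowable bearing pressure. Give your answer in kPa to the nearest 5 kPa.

Overburden at base level: q = 19.7 × 1.8 = 35.46 kPa.
Below the base the soil is submerged, so the ½γBN_γ term uses γ' = 20.7 − 9.81 = 10.89 kN/m³.
Surcharge term q·N_q = 35.46 × 18.4 = 652.46 kPa; self-weight term 0.5·γ·B·N_γ = 0.5 × 10.89 × 3.1 × 15.1 = 254.88 kPa.
q_ult = 652.46 + 254.88 = 907.34 kPa.
q_all = q_ult / FS = 907.34 / 3.5 = 259.24 kPa.

q_all ≈ 260 kPa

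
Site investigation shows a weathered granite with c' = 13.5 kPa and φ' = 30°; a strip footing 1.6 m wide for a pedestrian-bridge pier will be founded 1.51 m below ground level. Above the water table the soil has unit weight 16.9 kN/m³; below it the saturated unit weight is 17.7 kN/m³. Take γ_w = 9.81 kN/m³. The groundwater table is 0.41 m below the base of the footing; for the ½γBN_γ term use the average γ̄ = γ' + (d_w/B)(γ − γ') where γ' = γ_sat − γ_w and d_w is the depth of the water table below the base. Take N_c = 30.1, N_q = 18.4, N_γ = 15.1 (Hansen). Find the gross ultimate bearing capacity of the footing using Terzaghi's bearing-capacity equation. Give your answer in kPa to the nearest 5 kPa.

Overburden at base level: q = 16.9 × 1.51 = 25.519 kPa.
The water table is 0.41 m below the base (< B = 1.6 m), so the ½γBN_γ term uses γ̄ = γ' + (d_w/B)(γ − γ') = 7.89 + (0.41/1.6)(16.9 − 7.89) = 10.199 kN/m³.
Cohesion term c·N_c = 13.5 × 30.1 = 406.35 kPa; surcharge term q·N_q = 25.519 × 18.4 = 469.55 kPa; self-weight term 0.5·γ·B·N_γ = 0.5 × 10.199 × 1.6 × 15.1 = 123.2 kPa.
q_ult = 406.35 + 469.55 + 123.2 = 999.1 kPa.

q_ult ≈ 1000 kPa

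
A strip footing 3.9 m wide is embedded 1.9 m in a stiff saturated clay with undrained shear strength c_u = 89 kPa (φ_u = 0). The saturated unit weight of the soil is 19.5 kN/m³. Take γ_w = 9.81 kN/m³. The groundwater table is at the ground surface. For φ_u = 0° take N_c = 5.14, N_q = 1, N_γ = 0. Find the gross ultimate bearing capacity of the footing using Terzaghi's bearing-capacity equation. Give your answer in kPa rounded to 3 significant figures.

Water table at ground surface, so effective unit weight γ' = 19.5 − 9.81 = 9.69 kN/m³ is used throughout; overburden q = 9.69 × 1.9 = 18.411 kPa.
Cohesion term c·N_c = 89 × 5.14 = 457.46 kPa; surcharge term q·N_q = 18.411 × 1 = 18.411 kPa.
q_ult = 457.46 + 18.411 = 475.87 kPa.

q_ult ≈ 476 kPa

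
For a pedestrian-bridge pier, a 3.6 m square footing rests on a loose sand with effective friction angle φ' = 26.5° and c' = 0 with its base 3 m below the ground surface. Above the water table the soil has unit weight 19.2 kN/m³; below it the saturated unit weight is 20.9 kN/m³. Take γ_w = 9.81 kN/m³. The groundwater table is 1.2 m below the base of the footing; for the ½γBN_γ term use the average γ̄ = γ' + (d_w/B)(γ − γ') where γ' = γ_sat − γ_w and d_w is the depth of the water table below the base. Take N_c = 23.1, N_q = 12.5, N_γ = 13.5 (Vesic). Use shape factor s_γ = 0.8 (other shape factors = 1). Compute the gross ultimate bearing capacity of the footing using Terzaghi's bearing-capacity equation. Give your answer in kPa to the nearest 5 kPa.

Effective surcharge at the founding depth q = γ·D_f = 19.2 × 3 = 57.6 kPa.
With d_w = 1.2 m < B, γ̄ = 11.09 + (1.2/3.6) × (19.2 − 11.09) = 13.793 kN/m³.
q_ult = q·N_q + 0.5·γ·B·N_γ·s_γ
     = 57.6 × 12.5 + 0.5 × 13.793 × 3.6 × 13.5 × 0.8
     = 720 + 268.14 = 988.14 kPa.

q_ult ≈ 990 kPa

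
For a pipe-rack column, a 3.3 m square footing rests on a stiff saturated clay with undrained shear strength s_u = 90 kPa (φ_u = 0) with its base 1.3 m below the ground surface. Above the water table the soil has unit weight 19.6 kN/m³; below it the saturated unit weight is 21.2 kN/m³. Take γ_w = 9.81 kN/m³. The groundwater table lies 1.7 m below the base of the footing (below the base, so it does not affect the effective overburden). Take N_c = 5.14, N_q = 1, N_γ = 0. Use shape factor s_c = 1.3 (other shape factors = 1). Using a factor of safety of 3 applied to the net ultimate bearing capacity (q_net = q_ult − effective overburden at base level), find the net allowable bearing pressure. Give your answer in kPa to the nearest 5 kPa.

q = γ·D_f = 19.6 × 1.3 = 25.48 kPa.
c·N_c·s_c = 90 × 5.14 × 1.3 = 601.38 kPa
q·N_q = 25.48 × 1 = 25.48 kPa
q_ult = 601.38 + 25.48 = 626.86 kPa.
Net ultimate: q_net = 626.86 − 25.48 = 601.38 kPa.
q_all(net) = 601.38 / 3 = 200.46 kPa.

q_all(net) ≈ 200 kPa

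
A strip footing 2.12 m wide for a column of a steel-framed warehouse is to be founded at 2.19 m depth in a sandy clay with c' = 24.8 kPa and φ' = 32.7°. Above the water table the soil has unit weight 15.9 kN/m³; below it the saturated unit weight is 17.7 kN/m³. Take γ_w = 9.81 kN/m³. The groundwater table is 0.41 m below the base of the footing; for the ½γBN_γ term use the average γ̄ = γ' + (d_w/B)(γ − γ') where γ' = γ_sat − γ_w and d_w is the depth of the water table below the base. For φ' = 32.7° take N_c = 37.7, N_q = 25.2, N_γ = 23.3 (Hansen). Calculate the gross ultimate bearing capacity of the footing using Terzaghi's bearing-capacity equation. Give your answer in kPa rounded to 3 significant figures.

q = γ·D_f = 15.9 × 2.19 = 34.821 kPa.
γ' = 7.89 kN/m³; averaging over the depth B below the base, γ̄ = γ' + (d_w/B)(γ − γ') = 9.4391 kN/m³.
c·N_c = 24.8 × 37.7 = 934.96 kPa
q·N_q = 34.821 × 25.2 = 877.49 kPa
0.5·γ·B·N_γ = 0.5 × 9.4391 × 2.12 × 23.3 = 233.13 kPa
q_ult = 934.96 + 877.49 + 233.13 = 2045.6 kPa.

q_ult ≈ 2050 kPa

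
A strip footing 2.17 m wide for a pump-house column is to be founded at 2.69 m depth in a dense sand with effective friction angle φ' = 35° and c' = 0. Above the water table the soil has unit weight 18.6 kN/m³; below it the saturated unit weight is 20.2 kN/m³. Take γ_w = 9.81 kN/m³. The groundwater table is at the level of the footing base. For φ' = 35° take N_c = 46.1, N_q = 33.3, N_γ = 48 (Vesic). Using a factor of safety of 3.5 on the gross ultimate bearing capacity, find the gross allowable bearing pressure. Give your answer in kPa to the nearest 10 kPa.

q_all ≈ 630 kPa

q = γ·D_f = 18.6 × 2.69 = 50.034 kPa.
For the ½γBN_γ term take γ' = 20.2 − 9.81 = 10.39 kN/m³ (soil below base is submerged).
q·N_q = 50.034 × 33.3 = 1666.1 kPa
0.5·γ·B·N_γ = 0.5 × 10.39 × 2.17 × 48 = 541.11 kPa
q_ult = 1666.1 + 541.11 = 2207.2 kPa.
q_all = 2207.2 / 3.5 = 630.64 kPa.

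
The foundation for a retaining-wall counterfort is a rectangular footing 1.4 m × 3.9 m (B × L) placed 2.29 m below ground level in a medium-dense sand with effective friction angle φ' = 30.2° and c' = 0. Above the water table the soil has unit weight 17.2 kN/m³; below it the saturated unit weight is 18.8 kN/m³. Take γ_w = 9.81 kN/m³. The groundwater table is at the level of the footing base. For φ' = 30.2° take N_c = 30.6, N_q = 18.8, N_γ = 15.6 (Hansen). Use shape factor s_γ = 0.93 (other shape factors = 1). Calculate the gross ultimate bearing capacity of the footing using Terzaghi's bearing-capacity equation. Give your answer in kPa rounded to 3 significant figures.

q = γ·D_f = 17.2 × 2.29 = 39.388 kPa.
For the ½γBN_γ term take γ' = 18.8 − 9.81 = 8.99 kN/m³ (soil below base is submerged).
q·N_q = 39.388 × 18.8 = 740.49 kPa
0.5·γ·B·N_γ·s_γ = 0.5 × 8.99 × 1.4 × 15.6 × 0.93 = 91.299 kPa
q_ult = 740.49 + 91.299 = 831.79 kPa.

q_ult ≈ 832 kPa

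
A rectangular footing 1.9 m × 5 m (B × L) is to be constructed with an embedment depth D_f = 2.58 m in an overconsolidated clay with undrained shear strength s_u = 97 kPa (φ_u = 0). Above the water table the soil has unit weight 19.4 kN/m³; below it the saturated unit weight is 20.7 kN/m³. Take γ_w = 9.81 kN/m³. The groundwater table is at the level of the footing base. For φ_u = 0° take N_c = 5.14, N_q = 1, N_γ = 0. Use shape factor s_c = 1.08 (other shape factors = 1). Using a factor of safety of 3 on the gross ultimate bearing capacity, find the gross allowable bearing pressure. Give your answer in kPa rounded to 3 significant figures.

Effective surcharge at the founding depth q = γ·D_f = 19.4 × 2.58 = 50.052 kPa.
q_ult = c·N_c·s_c + q·N_q
     = 97 × 5.14 × 1.08 + 50.052 × 1
     = 538.47 + 50.052 = 588.52 kPa.
q_all = 588.52 / 3 = 196.17 kPa.

q_all ≈ 196 kPa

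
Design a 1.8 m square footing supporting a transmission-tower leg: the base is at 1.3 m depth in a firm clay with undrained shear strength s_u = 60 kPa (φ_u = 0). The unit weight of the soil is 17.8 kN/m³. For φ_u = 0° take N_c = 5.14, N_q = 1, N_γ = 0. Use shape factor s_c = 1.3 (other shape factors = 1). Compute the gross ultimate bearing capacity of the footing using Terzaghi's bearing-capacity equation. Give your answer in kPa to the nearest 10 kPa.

q_ult ≈ 420 kPa

q = γ·D_f = 17.8 × 1.3 = 23.14 kPa.
c·N_c·s_c = 60 × 5.14 × 1.3 = 400.92 kPa
q·N_q = 23.14 × 1 = 23.14 kPa
q_ult = 400.92 + 23.14 = 424.06 kPa.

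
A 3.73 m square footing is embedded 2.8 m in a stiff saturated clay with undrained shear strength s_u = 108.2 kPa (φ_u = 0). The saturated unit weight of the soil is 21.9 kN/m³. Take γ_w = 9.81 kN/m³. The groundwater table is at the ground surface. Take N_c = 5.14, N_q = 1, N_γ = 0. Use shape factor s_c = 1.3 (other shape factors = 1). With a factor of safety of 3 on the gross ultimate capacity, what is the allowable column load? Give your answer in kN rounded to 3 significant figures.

P_all ≈ 3510 kN

γ' = 21.9 − 9.81 = 12.09 kN/m³ (submerged throughout). q = 12.09 × 2.8 = 33.852 kPa.
c·N_c·s_c = 108.2 × 5.14 × 1.3 = 722.99 kPa
q·N_q = 33.852 × 1 = 33.852 kPa
q_ult = 722.99 + 33.852 = 756.84 kPa.
Gross allowable pressure q_all = 756.84 / 3 = 252.28 kPa.
Footing area = 13.9129 m², so allowable column load = 252.28 × 13.9129 = 3510 kN.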